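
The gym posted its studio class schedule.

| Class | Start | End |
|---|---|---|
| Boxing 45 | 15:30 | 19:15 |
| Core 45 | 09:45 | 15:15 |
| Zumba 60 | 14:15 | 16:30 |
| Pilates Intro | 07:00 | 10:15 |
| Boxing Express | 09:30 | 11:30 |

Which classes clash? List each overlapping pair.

Two intervals overlap when each starts before the other ends.
Sorted by start: Pilates Intro, Boxing Express, Core 45, Zumba 60, Boxing 45.
Boxing Express starts before Pilates Intro ends → Pilates Intro and Boxing Express overlap.
Core 45 starts before Pilates Intro ends → Pilates Intro and Core 45 overlap.
Zumba 60 starts after Pilates Intro ends — done with Pilates Intro.
Core 45 starts before Boxing Express ends → Boxing Express and Core 45 overlap.
Zumba 60 starts after Boxing Express ends — done with Boxing Express.
Zumba 60 starts before Core 45 ends → Core 45 and Zumba 60 overlap.
Boxing 45 starts after Core 45 ends.
Boxing 45 starts before Zumba 60 ends → Zumba 60 and Boxing 45 overlap.

Boxing 45 & Zumba 60, Boxing Express & Core 45, Boxing Express & Pilates Intro, Core 45 & Pilates Intro, Core 45 & Zumba 60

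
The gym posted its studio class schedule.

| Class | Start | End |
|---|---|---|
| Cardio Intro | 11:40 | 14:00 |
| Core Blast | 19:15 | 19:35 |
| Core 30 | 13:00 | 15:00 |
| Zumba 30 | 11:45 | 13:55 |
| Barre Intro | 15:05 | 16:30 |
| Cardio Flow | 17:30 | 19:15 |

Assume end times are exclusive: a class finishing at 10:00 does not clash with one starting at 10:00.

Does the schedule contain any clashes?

Two intervals overlap when each starts before the other ends.
Sorted by start: Cardio Intro, Zumba 30, Core 30, Barre Intro, Cardio Flow, Core Blast.
Zumba 30 starts before Cardio Intro ends → Cardio Intro and Zumba 30 overlap.
That's a conflict, so the schedule is not conflict-free.

Yes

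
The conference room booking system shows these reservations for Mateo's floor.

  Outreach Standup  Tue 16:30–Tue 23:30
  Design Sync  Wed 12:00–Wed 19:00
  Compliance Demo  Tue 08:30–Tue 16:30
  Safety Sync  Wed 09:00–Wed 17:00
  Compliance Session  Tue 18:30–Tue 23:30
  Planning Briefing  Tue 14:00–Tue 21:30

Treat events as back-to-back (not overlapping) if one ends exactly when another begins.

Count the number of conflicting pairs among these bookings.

5

Two intervals overlap when each starts before the other ends.
Sorted by start: Compliance Demo, Planning Briefing, Outreach Standup, Compliance Session, Safety Sync, Design Sync.
Planning Briefing starts before Compliance Demo ends → Compliance Demo and Planning Briefing overlap.
Outreach Standup starts exactly when Compliance Demo ends (back-to-back, no overlap), so Compliance Demo has no further overlaps.
Outreach Standup starts before Planning Briefing ends → Planning Briefing and Outreach Standup overlap.
Compliance Session starts before Planning Briefing ends → Planning Briefing and Compliance Session overlap.
Safety Sync starts after Planning Briefing ends, so Planning Briefing has no further overlaps.
Compliance Session starts before Outreach Standup ends → Outreach Standup and Compliance Session overlap.
Safety Sync starts after Outreach Standup ends, so Outreach Standup has no further overlaps.
Safety Sync starts after Compliance Session ends, so Compliance Session has no further overlaps.
Design Sync starts before Safety Sync ends → Safety Sync and Design Sync overlap.
Overlapping pairs: Compliance Demo & Planning Briefing, Compliance Session & Outreach Standup, Compliance Session & Planning Briefing, Design Sync & Safety Sync, Outreach Standup & Planning Briefing — 5 in total.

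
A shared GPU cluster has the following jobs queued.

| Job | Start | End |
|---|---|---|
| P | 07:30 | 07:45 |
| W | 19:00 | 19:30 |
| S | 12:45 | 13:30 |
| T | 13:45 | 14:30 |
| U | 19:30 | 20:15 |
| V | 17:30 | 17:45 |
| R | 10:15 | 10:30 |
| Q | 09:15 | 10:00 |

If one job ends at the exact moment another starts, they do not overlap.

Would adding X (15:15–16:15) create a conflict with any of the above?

No — it doesn't clash with anything

P: ends 07:45 at or before X starts 15:15 → clear.
Q: ends 10:00 at or before X starts 15:15 → clear.
R: ends 10:30 at or before X starts 15:15 → clear.
S: ends 13:30 at or before X starts 15:15 → clear.
T: ends 14:30 at or before X starts 15:15 → clear.
V: starts 17:30 at or after X ends 16:15 → clear.
W: starts 19:00 at or after X ends 16:15 → clear.
U: starts 19:30 at or after X ends 16:15 → clear.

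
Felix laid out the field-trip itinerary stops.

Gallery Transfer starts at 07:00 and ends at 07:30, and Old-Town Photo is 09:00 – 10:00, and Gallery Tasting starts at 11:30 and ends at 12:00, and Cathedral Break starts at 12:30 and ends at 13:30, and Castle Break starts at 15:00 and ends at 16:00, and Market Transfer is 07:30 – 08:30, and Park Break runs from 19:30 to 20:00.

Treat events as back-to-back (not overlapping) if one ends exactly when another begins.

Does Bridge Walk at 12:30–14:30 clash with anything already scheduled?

Gallery Transfer: ends 07:30 at or before Bridge Walk starts 12:30 → clear.
Market Transfer: ends 08:30 at or before Bridge Walk starts 12:30 → clear.
Old-Town Photo: ends 10:00 at or before Bridge Walk starts 12:30 → clear.
Gallery Tasting: ends 12:00 at or before Bridge Walk starts 12:30 → clear.
Cathedral Break: starts 12:30 before Bridge Walk ends 14:30, and ends 13:30 after Bridge Walk starts 12:30 → overlap.
Castle Break: starts 15:00 at or after Bridge Walk ends 14:30 → clear.
Park Break: starts 19:30 at or after Bridge Walk ends 14:30 → clear.
Bridge Walk overlaps Cathedral Break.

Yes — it overlaps Cathedral Break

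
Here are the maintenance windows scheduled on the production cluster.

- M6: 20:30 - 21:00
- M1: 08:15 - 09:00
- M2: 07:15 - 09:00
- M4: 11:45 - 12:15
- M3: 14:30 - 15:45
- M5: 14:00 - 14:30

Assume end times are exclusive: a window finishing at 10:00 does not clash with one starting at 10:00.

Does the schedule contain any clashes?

Yes

Check each pair: they overlap iff neither finishes before the other starts.
Sorted by start: M2, M1, M4, M5, M3, M6.
M1 starts before M2 ends → M2 and M1 overlap.
That's a conflict, so the schedule is not conflict-free.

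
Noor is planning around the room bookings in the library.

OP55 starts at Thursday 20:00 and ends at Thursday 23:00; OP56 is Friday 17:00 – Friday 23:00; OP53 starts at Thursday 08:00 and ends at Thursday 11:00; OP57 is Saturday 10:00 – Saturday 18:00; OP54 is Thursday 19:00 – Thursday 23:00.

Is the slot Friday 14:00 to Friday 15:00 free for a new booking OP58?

OP53: ends Thursday 11:00 at or before OP58 starts Friday 14:00 → clear.
OP54: ends Thursday 23:00 at or before OP58 starts Friday 14:00 → clear.
OP55: ends Thursday 23:00 at or before OP58 starts Friday 14:00 → clear.
OP56: starts Friday 17:00 at or after OP58 ends Friday 15:00 → clear.
OP57: starts Saturday 10:00 at or after OP58 ends Friday 15:00 → clear.

Yes — the slot is free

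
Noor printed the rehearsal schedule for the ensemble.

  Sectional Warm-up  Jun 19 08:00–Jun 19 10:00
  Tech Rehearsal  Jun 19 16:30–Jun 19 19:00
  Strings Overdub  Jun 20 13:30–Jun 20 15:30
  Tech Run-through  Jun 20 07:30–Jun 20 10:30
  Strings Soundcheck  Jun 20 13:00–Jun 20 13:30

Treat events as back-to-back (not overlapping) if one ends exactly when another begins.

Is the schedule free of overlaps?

Yes

Sorted by start: Sectional Warm-up, Tech Rehearsal, Tech Run-through, Strings Soundcheck, Strings Overdub.
Tech Rehearsal starts after Sectional Warm-up ends; Sectional Warm-up is clear from here.
Tech Run-through starts after Tech Rehearsal ends; Tech Rehearsal is clear from here.
Strings Soundcheck starts after Tech Run-through ends; Tech Run-through is clear from here.
Strings Overdub starts exactly when Strings Soundcheck ends (back-to-back, no overlap).
Every pair is clear; the schedule has no overlaps.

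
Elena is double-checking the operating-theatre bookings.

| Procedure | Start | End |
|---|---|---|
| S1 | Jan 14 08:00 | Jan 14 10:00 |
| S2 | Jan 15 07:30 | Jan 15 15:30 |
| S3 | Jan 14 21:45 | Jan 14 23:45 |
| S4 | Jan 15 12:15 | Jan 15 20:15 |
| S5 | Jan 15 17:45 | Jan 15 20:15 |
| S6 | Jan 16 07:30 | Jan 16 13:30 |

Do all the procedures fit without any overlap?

No

Two intervals overlap when each starts before the other ends.
Sorted by start: S1, S3, S2, S4, S5, S6.
S3 starts after S1 ends; S1 is clear from here.
S2 starts after S3 ends; S3 is clear from here.
S4 starts before S2 ends → S2 and S4 overlap.
That's a conflict, so the schedule is not conflict-free.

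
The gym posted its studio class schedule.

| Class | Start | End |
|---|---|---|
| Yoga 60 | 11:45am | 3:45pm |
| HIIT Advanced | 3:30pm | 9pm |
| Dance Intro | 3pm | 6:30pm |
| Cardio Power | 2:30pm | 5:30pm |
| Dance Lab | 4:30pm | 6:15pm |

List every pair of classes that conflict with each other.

Cardio Power & Dance Intro, Cardio Power & Dance Lab, Cardio Power & HIIT Advanced, Cardio Power & Yoga 60, Dance Intro & Dance Lab, Dance Intro & HIIT Advanced, Dance Intro & Yoga 60, Dance Lab & HIIT Advanced, HIIT Advanced & Yoga 60

Sorted by start: Yoga 60, Cardio Power, Dance Intro, HIIT Advanced, Dance Lab.
Cardio Power starts before Yoga 60 ends → Yoga 60 and Cardio Power overlap.
Dance Intro starts before Yoga 60 ends → Yoga 60 and Dance Intro overlap.
HIIT Advanced starts before Yoga 60 ends → Yoga 60 and HIIT Advanced overlap.
Dance Lab starts after Yoga 60 ends.
Dance Intro starts before Cardio Power ends → Cardio Power and Dance Intro overlap.
HIIT Advanced starts before Cardio Power ends → Cardio Power and HIIT Advanced overlap.
Dance Lab starts before Cardio Power ends → Cardio Power and Dance Lab overlap.
HIIT Advanced starts before Dance Intro ends → Dance Intro and HIIT Advanced overlap.
Dance Lab starts before Dance Intro ends → Dance Intro and Dance Lab overlap.
Dance Lab starts before HIIT Advanced ends → HIIT Advanced and Dance Lab overlap.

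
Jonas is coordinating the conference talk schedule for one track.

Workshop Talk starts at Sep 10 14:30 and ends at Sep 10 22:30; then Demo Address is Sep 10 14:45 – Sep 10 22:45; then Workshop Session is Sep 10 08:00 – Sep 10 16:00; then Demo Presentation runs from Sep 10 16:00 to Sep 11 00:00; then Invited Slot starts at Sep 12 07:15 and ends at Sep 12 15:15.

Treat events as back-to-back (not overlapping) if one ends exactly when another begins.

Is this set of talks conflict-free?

No

Check each pair: they overlap iff neither finishes before the other starts.
Sorted by start: Workshop Session, Workshop Talk, Demo Address, Demo Presentation, Invited Slot.
Workshop Talk starts before Workshop Session ends → Workshop Session and Workshop Talk overlap.
That's a conflict, so the schedule is not conflict-free.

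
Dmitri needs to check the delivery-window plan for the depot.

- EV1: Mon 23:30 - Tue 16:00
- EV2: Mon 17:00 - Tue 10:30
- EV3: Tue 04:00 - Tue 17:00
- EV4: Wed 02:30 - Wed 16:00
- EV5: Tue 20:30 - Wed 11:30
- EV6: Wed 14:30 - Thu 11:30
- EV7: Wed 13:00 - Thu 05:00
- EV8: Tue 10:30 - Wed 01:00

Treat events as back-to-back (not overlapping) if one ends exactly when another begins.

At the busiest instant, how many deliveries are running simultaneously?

Sort all start/end points and keep a running count:
Mon 17:00 start EV2 → 1
Mon 23:30 start EV1 → 2
Tue 04:00 start EV3 → 3
Tue 10:30 end EV2 → 2
Tue 10:30 start EV8 → 3
Tue 16:00 end EV1 → 2
Tue 17:00 end EV3 → 1
Tue 20:30 start EV5 → 2
Wed 01:00 end EV8 → 1
Wed 02:30 start EV4 → 2
Wed 11:30 end EV5 → 1
Wed 13:00 start EV7 → 2
Wed 14:30 start EV6 → 3
Wed 16:00 end EV4 → 2
Thu 05:00 end EV7 → 1
Thu 11:30 end EV6 → 0
Peak is 3, at Tue 04:00 (EV1, EV2, EV3).

3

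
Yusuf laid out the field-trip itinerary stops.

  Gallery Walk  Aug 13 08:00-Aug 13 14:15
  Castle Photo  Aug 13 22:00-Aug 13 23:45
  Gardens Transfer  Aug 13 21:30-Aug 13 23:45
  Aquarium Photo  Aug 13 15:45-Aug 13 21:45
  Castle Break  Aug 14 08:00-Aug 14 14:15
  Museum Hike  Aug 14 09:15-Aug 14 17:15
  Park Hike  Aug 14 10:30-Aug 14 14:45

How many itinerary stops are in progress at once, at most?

Walk through starts and ends in time order (an end at T is processed before a start at T):
Aug 13 08:00 start Gallery Walk → 1
Aug 13 14:15 end Gallery Walk → 0
Aug 13 15:45 start Aquarium Photo → 1
Aug 13 21:30 start Gardens Transfer → 2
Aug 13 21:45 end Aquarium Photo → 1
Aug 13 22:00 start Castle Photo → 2
Aug 13 23:45 end Castle Photo → 1
Aug 13 23:45 end Gardens Transfer → 0
Aug 14 08:00 start Castle Break → 1
Aug 14 09:15 start Museum Hike → 2
Aug 14 10:30 start Park Hike → 3
Aug 14 14:15 end Castle Break → 2
Aug 14 14:45 end Park Hike → 1
Aug 14 17:15 end Museum Hike → 0
Peak is 3, at Aug 14 10:30 (Castle Break, Museum Hike, Park Hike).

3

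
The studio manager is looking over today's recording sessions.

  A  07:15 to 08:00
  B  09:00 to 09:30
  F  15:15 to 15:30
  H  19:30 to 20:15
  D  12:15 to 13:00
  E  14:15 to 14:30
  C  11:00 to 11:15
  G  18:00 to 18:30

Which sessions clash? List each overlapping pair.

Sorted by start: A, B, C, D, E, F, G, H.
B starts after A ends, so A has no further overlaps.
C starts after B ends, so B has no further overlaps.
D starts after C ends, so C has no further overlaps.
E starts after D ends, so D has no further overlaps.
F starts after E ends, so E has no further overlaps.
G starts after F ends, so F has no further overlaps.
H starts after G ends.

no conflicts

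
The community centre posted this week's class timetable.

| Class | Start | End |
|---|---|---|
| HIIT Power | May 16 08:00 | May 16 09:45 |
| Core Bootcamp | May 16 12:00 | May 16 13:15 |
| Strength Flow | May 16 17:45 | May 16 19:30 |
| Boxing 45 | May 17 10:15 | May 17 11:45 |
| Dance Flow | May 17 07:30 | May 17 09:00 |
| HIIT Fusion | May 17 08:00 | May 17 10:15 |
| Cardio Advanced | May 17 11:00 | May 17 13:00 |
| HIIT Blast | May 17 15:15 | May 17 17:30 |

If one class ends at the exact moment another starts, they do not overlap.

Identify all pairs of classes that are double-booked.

Sorted by start: HIIT Power, Core Bootcamp, Strength Flow, Dance Flow, HIIT Fusion, Boxing 45, Cardio Advanced, HIIT Blast.
Core Bootcamp starts after HIIT Power ends; HIIT Power is clear from here.
Strength Flow starts after Core Bootcamp ends; Core Bootcamp is clear from here.
Dance Flow starts after Strength Flow ends; Strength Flow is clear from here.
HIIT Fusion starts before Dance Flow ends → Dance Flow and HIIT Fusion overlap.
Boxing 45 starts after Dance Flow ends; Dance Flow is clear from here.
Boxing 45 starts exactly when HIIT Fusion ends (back-to-back, no overlap); HIIT Fusion is clear from here.
Cardio Advanced starts before Boxing 45 ends → Boxing 45 and Cardio Advanced overlap.
HIIT Blast starts after Boxing 45 ends.
HIIT Blast starts after Cardio Advanced ends.

Boxing 45 & Cardio Advanced, Dance Flow & HIIT Fusion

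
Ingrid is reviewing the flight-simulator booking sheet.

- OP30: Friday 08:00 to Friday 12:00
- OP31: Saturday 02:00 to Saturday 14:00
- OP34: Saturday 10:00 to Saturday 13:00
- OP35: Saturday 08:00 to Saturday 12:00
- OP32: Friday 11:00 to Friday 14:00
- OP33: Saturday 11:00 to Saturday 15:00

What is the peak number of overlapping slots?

4

Sweep the timeline, counting +1 at each start and −1 at each end (ends before starts at a tie):
Friday 08:00 start OP30 → 1
Friday 11:00 start OP32 → 2
Friday 12:00 end OP30 → 1
Friday 14:00 end OP32 → 0
Saturday 02:00 start OP31 → 1
Saturday 08:00 start OP35 → 2
Saturday 10:00 start OP34 → 3
Saturday 11:00 start OP33 → 4
Saturday 12:00 end OP35 → 3
Saturday 13:00 end OP34 → 2
Saturday 14:00 end OP31 → 1
Saturday 15:00 end OP33 → 0
Peak is 4, at Saturday 11:00 (OP31, OP33, OP34, OP35).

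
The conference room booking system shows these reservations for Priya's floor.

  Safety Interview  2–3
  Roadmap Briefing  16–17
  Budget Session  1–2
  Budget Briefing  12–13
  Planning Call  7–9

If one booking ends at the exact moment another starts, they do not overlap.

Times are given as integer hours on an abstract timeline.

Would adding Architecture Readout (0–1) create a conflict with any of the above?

No — it doesn't clash with anything

Budget Session: starts 1 at or after Architecture Readout ends 1 → clear.
Safety Interview: starts 2 at or after Architecture Readout ends 1 → clear.
Planning Call: starts 7 at or after Architecture Readout ends 1 → clear.
Budget Briefing: starts 12 at or after Architecture Readout ends 1 → clear.
Roadmap Briefing: starts 16 at or after Architecture Readout ends 1 → clear.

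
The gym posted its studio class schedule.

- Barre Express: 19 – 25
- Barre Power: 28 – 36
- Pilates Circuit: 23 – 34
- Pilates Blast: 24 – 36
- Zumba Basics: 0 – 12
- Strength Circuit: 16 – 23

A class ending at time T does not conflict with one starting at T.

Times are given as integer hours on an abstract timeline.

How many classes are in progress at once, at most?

3

Sort all start/end points and keep a running count:
0 start Zumba Basics → 1
12 end Zumba Basics → 0
16 start Strength Circuit → 1
19 start Barre Express → 2
23 end Strength Circuit → 1
23 start Pilates Circuit → 2
24 start Pilates Blast → 3
25 end Barre Express → 2
28 start Barre Power → 3
34 end Pilates Circuit → 2
36 end Barre Power → 1
36 end Pilates Blast → 0
Peak is 3, at 24 (Barre Express, Pilates Blast, Pilates Circuit).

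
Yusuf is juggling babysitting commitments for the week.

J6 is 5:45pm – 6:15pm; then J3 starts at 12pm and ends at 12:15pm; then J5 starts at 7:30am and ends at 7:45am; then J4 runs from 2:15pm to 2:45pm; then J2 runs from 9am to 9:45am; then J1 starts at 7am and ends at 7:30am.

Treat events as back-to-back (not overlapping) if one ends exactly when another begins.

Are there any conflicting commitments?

No

Sorted by start: J1, J5, J2, J3, J4, J6.
J5 starts exactly when J1 ends (back-to-back, no overlap), so J1 has no further overlaps.
J2 starts after J5 ends, so J5 has no further overlaps.
J3 starts after J2 ends, so J2 has no further overlaps.
J4 starts after J3 ends, so J3 has no further overlaps.
J6 starts after J4 ends.
Every pair is clear; the schedule has no overlaps.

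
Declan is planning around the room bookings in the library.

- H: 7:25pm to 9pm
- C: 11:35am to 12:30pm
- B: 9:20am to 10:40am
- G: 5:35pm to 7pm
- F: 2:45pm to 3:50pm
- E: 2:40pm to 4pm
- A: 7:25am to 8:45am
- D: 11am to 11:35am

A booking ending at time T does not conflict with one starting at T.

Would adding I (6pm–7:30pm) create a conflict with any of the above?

A: ends 8:45am at or before I starts 6pm → clear.
B: ends 10:40am at or before I starts 6pm → clear.
D: ends 11:35am at or before I starts 6pm → clear.
C: ends 12:30pm at or before I starts 6pm → clear.
E: ends 4pm at or before I starts 6pm → clear.
F: ends 3:50pm at or before I starts 6pm → clear.
G: starts 5:35pm before I ends 7:30pm, and ends 7pm after I starts 6pm → overlap.
H: starts 7:25pm before I ends 7:30pm, and ends 9pm after I starts 6pm → overlap.
I overlaps G, H.

Yes — it overlaps G, H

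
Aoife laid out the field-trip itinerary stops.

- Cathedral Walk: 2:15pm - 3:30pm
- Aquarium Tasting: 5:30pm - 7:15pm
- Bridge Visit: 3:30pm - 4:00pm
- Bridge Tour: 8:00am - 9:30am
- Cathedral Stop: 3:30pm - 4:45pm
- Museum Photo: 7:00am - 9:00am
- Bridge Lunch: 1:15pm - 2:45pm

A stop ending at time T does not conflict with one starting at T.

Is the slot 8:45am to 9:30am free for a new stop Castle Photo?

Museum Photo: starts 7:00am before Castle Photo ends 9:30am, and ends 9:00am after Castle Photo starts 8:45am → overlap.
Bridge Tour: starts 8:00am before Castle Photo ends 9:30am, and ends 9:30am after Castle Photo starts 8:45am → overlap.
Bridge Lunch: starts 1:15pm at or after Castle Photo ends 9:30am → clear.
Cathedral Walk: starts 2:15pm at or after Castle Photo ends 9:30am → clear.
Bridge Visit: starts 3:30pm at or after Castle Photo ends 9:30am → clear.
Cathedral Stop: starts 3:30pm at or after Castle Photo ends 9:30am → clear.
Aquarium Tasting: starts 5:30pm at or after Castle Photo ends 9:30am → clear.
Castle Photo overlaps Bridge Tour, Museum Photo.

No — it overlaps Bridge Tour, Museum Photo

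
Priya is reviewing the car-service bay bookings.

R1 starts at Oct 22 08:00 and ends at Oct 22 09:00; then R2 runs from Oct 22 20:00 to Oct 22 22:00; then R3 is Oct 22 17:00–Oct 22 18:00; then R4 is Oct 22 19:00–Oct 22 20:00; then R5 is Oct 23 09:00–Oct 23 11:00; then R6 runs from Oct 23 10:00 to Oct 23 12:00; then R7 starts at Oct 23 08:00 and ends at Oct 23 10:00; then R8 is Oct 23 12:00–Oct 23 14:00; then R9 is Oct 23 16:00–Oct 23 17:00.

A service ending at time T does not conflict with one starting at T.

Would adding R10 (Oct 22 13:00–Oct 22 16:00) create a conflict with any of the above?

R1: ends Oct 22 09:00 at or before R10 starts Oct 22 13:00 → clear.
R3: starts Oct 22 17:00 at or after R10 ends Oct 22 16:00 → clear.
R4: starts Oct 22 19:00 at or after R10 ends Oct 22 16:00 → clear.
R2: starts Oct 22 20:00 at or after R10 ends Oct 22 16:00 → clear.
R7: starts Oct 23 08:00 at or after R10 ends Oct 22 16:00 → clear.
R5: starts Oct 23 09:00 at or after R10 ends Oct 22 16:00 → clear.
R6: starts Oct 23 10:00 at or after R10 ends Oct 22 16:00 → clear.
R8: starts Oct 23 12:00 at or after R10 ends Oct 22 16:00 → clear.
R9: starts Oct 23 16:00 at or after R10 ends Oct 22 16:00 → clear.

No — it doesn't clash with anything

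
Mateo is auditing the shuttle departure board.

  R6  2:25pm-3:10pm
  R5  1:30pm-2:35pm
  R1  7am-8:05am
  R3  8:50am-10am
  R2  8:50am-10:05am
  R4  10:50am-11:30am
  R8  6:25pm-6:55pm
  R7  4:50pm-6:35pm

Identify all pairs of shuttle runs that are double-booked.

Sorted by start: R1, R2, R3, R4, R5, R6, R7, R8.
R2 starts after R1 ends, so R1 has no further overlaps.
R3 starts before R2 ends → R2 and R3 overlap.
R4 starts after R2 ends, so R2 has no further overlaps.
R4 starts after R3 ends, so R3 has no further overlaps.
R5 starts after R4 ends, so R4 has no further overlaps.
R6 starts before R5 ends → R5 and R6 overlap.
R7 starts after R5 ends, so R5 has no further overlaps.
R7 starts after R6 ends, so R6 has no further overlaps.
R8 starts before R7 ends → R7 and R8 overlap.

R2 & R3, R5 & R6, R7 & R8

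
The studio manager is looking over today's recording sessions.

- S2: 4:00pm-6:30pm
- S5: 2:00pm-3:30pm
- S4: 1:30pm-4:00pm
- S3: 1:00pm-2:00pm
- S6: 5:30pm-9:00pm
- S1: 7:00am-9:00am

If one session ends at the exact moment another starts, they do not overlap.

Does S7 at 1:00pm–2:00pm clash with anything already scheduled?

Yes — it overlaps S3, S4

S1: ends 9:00am at or before S7 starts 1:00pm → clear.
S3: starts 1:00pm before S7 ends 2:00pm, and ends 2:00pm after S7 starts 1:00pm → overlap.
S4: starts 1:30pm before S7 ends 2:00pm, and ends 4:00pm after S7 starts 1:00pm → overlap.
S5: starts 2:00pm at or after S7 ends 2:00pm → clear.
S2: starts 4:00pm at or after S7 ends 2:00pm → clear.
S6: starts 5:30pm at or after S7 ends 2:00pm → clear.
S7 overlaps S3, S4.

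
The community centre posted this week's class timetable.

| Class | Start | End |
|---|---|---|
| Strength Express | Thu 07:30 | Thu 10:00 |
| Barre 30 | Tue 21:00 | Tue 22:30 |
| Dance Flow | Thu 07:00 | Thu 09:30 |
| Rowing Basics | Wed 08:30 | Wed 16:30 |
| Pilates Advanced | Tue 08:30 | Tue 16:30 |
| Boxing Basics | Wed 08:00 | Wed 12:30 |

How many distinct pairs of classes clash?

2

Two intervals overlap when each starts before the other ends.
Sorted by start: Pilates Advanced, Barre 30, Boxing Basics, Rowing Basics, Dance Flow, Strength Express.
Barre 30 starts after Pilates Advanced ends — done with Pilates Advanced.
Boxing Basics starts after Barre 30 ends — done with Barre 30.
Rowing Basics starts before Boxing Basics ends → Boxing Basics and Rowing Basics overlap.
Dance Flow starts after Boxing Basics ends — done with Boxing Basics.
Dance Flow starts after Rowing Basics ends — done with Rowing Basics.
Strength Express starts before Dance Flow ends → Dance Flow and Strength Express overlap.
Overlapping pairs: Boxing Basics & Rowing Basics, Dance Flow & Strength Express — 2 in total.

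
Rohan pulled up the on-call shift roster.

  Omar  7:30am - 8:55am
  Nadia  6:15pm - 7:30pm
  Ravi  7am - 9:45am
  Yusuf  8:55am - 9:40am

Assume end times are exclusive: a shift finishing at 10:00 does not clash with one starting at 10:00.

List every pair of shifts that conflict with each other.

Omar & Ravi, Ravi & Yusuf

Sorted by start: Ravi, Omar, Yusuf, Nadia.
Omar starts before Ravi ends → Ravi and Omar overlap.
Yusuf starts before Ravi ends → Ravi and Yusuf overlap.
Nadia starts after Ravi ends.
Yusuf starts exactly when Omar ends (back-to-back, no overlap) — done with Omar.
Nadia starts after Yusuf ends.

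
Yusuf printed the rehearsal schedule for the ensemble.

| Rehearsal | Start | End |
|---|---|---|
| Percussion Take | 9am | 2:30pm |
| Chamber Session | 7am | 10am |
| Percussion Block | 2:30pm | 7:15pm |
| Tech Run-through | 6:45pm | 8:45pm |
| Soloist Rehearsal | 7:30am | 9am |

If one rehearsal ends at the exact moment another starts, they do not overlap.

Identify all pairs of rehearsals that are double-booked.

Chamber Session & Percussion Take, Chamber Session & Soloist Rehearsal, Percussion Block & Tech Run-through

Sorted by start: Chamber Session, Soloist Rehearsal, Percussion Take, Percussion Block, Tech Run-through.
Soloist Rehearsal starts before Chamber Session ends → Chamber Session and Soloist Rehearsal overlap.
Percussion Take starts before Chamber Session ends → Chamber Session and Percussion Take overlap.
Percussion Block starts after Chamber Session ends, so Chamber Session has no further overlaps.
Percussion Take starts exactly when Soloist Rehearsal ends (back-to-back, no overlap), so Soloist Rehearsal has no further overlaps.
Percussion Block starts exactly when Percussion Take ends (back-to-back, no overlap), so Percussion Take has no further overlaps.
Tech Run-through starts before Percussion Block ends → Percussion Block and Tech Run-through overlap.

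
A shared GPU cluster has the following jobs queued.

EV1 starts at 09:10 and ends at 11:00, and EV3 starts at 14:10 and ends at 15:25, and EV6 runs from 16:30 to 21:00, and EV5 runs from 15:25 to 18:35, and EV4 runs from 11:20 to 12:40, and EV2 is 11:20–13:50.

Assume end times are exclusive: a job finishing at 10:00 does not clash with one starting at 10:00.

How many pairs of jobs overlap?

Sorted by start: EV1, EV2, EV4, EV3, EV5, EV6.
EV2 starts after EV1 ends; EV1 is clear from here.
EV4 starts before EV2 ends → EV2 and EV4 overlap.
EV3 starts after EV2 ends; EV2 is clear from here.
EV3 starts after EV4 ends; EV4 is clear from here.
EV5 starts exactly when EV3 ends (back-to-back, no overlap); EV3 is clear from here.
EV6 starts before EV5 ends → EV5 and EV6 overlap.
Overlapping pairs: EV2 & EV4, EV5 & EV6 — 2 in total.

2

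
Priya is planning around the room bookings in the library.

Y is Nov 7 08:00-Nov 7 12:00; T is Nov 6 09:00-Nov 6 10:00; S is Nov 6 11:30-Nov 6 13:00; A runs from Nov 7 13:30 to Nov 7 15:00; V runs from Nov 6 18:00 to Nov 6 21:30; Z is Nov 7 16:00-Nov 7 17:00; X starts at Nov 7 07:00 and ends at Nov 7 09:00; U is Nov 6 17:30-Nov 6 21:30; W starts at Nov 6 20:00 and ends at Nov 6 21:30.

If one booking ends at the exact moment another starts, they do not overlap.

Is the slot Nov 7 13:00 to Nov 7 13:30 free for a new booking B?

T: ends Nov 6 10:00 at or before B starts Nov 7 13:00 → clear.
S: ends Nov 6 13:00 at or before B starts Nov 7 13:00 → clear.
U: ends Nov 6 21:30 at or before B starts Nov 7 13:00 → clear.
V: ends Nov 6 21:30 at or before B starts Nov 7 13:00 → clear.
W: ends Nov 6 21:30 at or before B starts Nov 7 13:00 → clear.
X: ends Nov 7 09:00 at or before B starts Nov 7 13:00 → clear.
Y: ends Nov 7 12:00 at or before B starts Nov 7 13:00 → clear.
A: starts Nov 7 13:30 at or after B ends Nov 7 13:30 → clear.
Z: starts Nov 7 16:00 at or after B ends Nov 7 13:30 → clear.

Yes — the slot is free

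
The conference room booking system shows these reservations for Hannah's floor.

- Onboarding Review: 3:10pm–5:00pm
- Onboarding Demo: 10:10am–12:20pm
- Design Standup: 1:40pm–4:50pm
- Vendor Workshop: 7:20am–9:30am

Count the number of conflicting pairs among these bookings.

Sorted by start: Vendor Workshop, Onboarding Demo, Design Standup, Onboarding Review.
Onboarding Demo starts after Vendor Workshop ends — done with Vendor Workshop.
Design Standup starts after Onboarding Demo ends — done with Onboarding Demo.
Onboarding Review starts before Design Standup ends → Design Standup and Onboarding Review overlap.
Overlapping pairs: Design Standup & Onboarding Review — 1 in total.

1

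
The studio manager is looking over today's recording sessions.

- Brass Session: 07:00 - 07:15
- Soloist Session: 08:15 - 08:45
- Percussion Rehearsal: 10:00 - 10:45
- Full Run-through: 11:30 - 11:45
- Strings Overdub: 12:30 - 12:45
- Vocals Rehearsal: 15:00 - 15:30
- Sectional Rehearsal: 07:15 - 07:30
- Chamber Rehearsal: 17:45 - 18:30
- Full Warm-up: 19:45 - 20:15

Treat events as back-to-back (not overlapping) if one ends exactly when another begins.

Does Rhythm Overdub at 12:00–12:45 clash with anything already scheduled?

Brass Session: ends 07:15 at or before Rhythm Overdub starts 12:00 → clear.
Sectional Rehearsal: ends 07:30 at or before Rhythm Overdub starts 12:00 → clear.
Soloist Session: ends 08:45 at or before Rhythm Overdub starts 12:00 → clear.
Percussion Rehearsal: ends 10:45 at or before Rhythm Overdub starts 12:00 → clear.
Full Run-through: ends 11:45 at or before Rhythm Overdub starts 12:00 → clear.
Strings Overdub: starts 12:30 before Rhythm Overdub ends 12:45, and ends 12:45 after Rhythm Overdub starts 12:00 → overlap.
Vocals Rehearsal: starts 15:00 at or after Rhythm Overdub ends 12:45 → clear.
Chamber Rehearsal: starts 17:45 at or after Rhythm Overdub ends 12:45 → clear.
Full Warm-up: starts 19:45 at or after Rhythm Overdub ends 12:45 → clear.
Rhythm Overdub overlaps Strings Overdub.

Yes — it overlaps Strings Overdub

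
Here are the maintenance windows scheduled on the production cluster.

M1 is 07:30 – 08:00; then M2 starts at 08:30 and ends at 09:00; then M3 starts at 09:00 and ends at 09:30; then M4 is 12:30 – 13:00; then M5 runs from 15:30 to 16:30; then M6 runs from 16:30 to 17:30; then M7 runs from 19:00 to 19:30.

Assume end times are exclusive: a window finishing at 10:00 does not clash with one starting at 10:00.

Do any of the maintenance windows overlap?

Two intervals overlap when each starts before the other ends.
Sorted by start: M1, M2, M3, M4, M5, M6, M7.
M2 starts after M1 ends, so nothing later overlaps M1 either.
M3 starts exactly when M2 ends (back-to-back, no overlap), so nothing later overlaps M2 either.
M4 starts after M3 ends, so nothing later overlaps M3 either.
M5 starts after M4 ends, so nothing later overlaps M4 either.
M6 starts exactly when M5 ends (back-to-back, no overlap), so nothing later overlaps M5 either.
M7 starts after M6 ends.
Every pair is clear; the schedule has no overlaps.

No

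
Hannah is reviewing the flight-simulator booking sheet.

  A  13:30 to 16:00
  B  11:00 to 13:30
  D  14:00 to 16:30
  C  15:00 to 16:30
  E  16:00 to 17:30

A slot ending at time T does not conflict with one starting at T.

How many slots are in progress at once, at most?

3

Sort all start/end points and keep a running count:
11:00 start B → 1
13:30 end B → 0
13:30 start A → 1
14:00 start D → 2
15:00 start C → 3
16:00 end A → 2
16:00 start E → 3
16:30 end C → 2
16:30 end D → 1
17:30 end E → 0
Peak is 3, at 15:00 (A, C, D).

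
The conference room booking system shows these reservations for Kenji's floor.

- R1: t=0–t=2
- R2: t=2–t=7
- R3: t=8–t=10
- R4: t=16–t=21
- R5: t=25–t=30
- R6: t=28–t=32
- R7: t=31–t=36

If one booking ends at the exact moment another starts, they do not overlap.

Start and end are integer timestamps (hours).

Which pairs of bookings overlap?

R5 & R6, R6 & R7

Sorted by start: R1, R2, R3, R4, R5, R6, R7.
R2 starts exactly when R1 ends (back-to-back, no overlap); R1 is clear from here.
R3 starts after R2 ends; R2 is clear from here.
R4 starts after R3 ends; R3 is clear from here.
R5 starts after R4 ends; R4 is clear from here.
R6 starts before R5 ends → R5 and R6 overlap.
R7 starts after R5 ends.
R7 starts before R6 ends → R6 and R7 overlap.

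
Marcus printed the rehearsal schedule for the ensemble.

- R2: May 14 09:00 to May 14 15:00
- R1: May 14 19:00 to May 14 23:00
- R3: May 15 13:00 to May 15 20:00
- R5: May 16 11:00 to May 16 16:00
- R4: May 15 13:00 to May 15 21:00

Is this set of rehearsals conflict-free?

No

Sorted by start: R2, R1, R3, R4, R5.
R1 starts after R2 ends; R2 is clear from here.
R3 starts after R1 ends; R1 is clear from here.
R4 starts before R3 ends → R3 and R4 overlap.
That's a conflict, so the schedule is not conflict-free.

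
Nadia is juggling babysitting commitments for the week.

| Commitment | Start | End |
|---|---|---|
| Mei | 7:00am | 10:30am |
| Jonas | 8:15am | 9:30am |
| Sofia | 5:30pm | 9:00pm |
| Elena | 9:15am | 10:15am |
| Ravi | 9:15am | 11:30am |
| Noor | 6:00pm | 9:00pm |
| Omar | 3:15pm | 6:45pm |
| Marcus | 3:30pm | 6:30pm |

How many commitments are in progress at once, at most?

Sort all start/end points and keep a running count:
7:00am start Mei → 1
8:15am start Jonas → 2
9:15am start Elena → 3
9:15am start Ravi → 4
9:30am end Jonas → 3
10:15am end Elena → 2
10:30am end Mei → 1
11:30am end Ravi → 0
3:15pm start Omar → 1
3:30pm start Marcus → 2
5:30pm start Sofia → 3
6:00pm start Noor → 4
6:30pm end Marcus → 3
6:45pm end Omar → 2
9:00pm end Noor → 1
9:00pm end Sofia → 0
Peak is 4, at 9:15am (Elena, Jonas, Mei, Ravi).

4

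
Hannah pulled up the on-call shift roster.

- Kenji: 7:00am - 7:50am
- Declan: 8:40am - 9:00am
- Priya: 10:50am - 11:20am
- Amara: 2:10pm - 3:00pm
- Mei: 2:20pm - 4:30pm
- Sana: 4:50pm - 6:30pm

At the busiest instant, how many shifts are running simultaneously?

Sort all start/end points and keep a running count:
7:00am start Kenji → 1
7:50am end Kenji → 0
8:40am start Declan → 1
9:00am end Declan → 0
10:50am start Priya → 1
11:20am end Priya → 0
2:10pm start Amara → 1
2:20pm start Mei → 2
3:00pm end Amara → 1
4:30pm end Mei → 0
4:50pm start Sana → 1
6:30pm end Sana → 0
Peak is 2, at 2:20pm (Amara, Mei).

2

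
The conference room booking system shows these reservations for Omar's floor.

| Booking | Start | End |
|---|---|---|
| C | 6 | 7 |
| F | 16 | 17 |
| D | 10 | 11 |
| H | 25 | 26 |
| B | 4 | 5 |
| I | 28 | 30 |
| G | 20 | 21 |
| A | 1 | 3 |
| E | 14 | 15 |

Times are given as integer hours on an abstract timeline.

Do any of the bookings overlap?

Sorted by start: A, B, C, D, E, F, G, H, I.
B starts after A ends, so nothing later overlaps A either.
C starts after B ends, so nothing later overlaps B either.
D starts after C ends, so nothing later overlaps C either.
E starts after D ends, so nothing later overlaps D either.
F starts after E ends, so nothing later overlaps E either.
G starts after F ends, so nothing later overlaps F either.
H starts after G ends, so nothing later overlaps G either.
I starts after H ends.
Every pair is clear; the schedule has no overlaps.

No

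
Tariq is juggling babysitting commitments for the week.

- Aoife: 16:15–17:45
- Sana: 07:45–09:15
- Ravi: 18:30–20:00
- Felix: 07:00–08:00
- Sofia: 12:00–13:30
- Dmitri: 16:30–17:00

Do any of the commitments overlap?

Check each pair: they overlap iff neither finishes before the other starts.
Sorted by start: Felix, Sana, Sofia, Aoife, Dmitri, Ravi.
Sana starts before Felix ends → Felix and Sana overlap.
That's a conflict, so the schedule is not conflict-free.

Yes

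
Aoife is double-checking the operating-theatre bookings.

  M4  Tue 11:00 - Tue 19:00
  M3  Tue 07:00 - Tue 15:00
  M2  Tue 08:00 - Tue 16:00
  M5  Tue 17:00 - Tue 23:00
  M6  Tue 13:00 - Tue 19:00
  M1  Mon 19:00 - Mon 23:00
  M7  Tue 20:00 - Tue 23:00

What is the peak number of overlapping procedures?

Walk through starts and ends in time order (an end at T is processed before a start at T):
Mon 19:00 start M1 → 1
Mon 23:00 end M1 → 0
Tue 07:00 start M3 → 1
Tue 08:00 start M2 → 2
Tue 11:00 start M4 → 3
Tue 13:00 start M6 → 4
Tue 15:00 end M3 → 3
Tue 16:00 end M2 → 2
Tue 17:00 start M5 → 3
Tue 19:00 end M4 → 2
Tue 19:00 end M6 → 1
Tue 20:00 start M7 → 2
Tue 23:00 end M5 → 1
Tue 23:00 end M7 → 0
Peak is 4, at Tue 13:00 (M2, M3, M4, M6).

4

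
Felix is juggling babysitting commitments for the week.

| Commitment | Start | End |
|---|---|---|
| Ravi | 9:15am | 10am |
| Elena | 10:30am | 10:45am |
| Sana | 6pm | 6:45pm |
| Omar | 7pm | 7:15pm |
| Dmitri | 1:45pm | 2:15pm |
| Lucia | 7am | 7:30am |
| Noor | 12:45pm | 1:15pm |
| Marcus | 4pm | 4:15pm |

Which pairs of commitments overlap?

Check each pair: they overlap iff neither finishes before the other starts.
Sorted by start: Lucia, Ravi, Elena, Noor, Dmitri, Marcus, Sana, Omar.
Ravi starts after Lucia ends — done with Lucia.
Elena starts after Ravi ends — done with Ravi.
Noor starts after Elena ends — done with Elena.
Dmitri starts after Noor ends — done with Noor.
Marcus starts after Dmitri ends — done with Dmitri.
Sana starts after Marcus ends — done with Marcus.
Omar starts after Sana ends.

none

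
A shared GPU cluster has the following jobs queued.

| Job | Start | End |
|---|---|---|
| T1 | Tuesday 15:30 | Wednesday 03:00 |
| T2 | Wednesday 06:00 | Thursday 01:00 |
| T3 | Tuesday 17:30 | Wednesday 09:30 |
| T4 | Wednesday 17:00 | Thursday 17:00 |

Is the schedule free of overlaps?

No

Check each pair: they overlap iff neither finishes before the other starts.
Sorted by start: T1, T3, T2, T4.
T3 starts before T1 ends → T1 and T3 overlap.
That's a conflict, so the schedule is not conflict-free.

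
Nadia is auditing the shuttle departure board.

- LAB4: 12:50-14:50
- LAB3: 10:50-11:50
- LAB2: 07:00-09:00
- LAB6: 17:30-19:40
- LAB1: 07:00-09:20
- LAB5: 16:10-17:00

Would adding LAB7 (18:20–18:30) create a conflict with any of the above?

Yes — it overlaps LAB6

LAB1: ends 09:20 at or before LAB7 starts 18:20 → clear.
LAB2: ends 09:00 at or before LAB7 starts 18:20 → clear.
LAB3: ends 11:50 at or before LAB7 starts 18:20 → clear.
LAB4: ends 14:50 at or before LAB7 starts 18:20 → clear.
LAB5: ends 17:00 at or before LAB7 starts 18:20 → clear.
LAB6: starts 17:30 before LAB7 ends 18:30, and ends 19:40 after LAB7 starts 18:20 → overlap.
LAB7 overlaps LAB6.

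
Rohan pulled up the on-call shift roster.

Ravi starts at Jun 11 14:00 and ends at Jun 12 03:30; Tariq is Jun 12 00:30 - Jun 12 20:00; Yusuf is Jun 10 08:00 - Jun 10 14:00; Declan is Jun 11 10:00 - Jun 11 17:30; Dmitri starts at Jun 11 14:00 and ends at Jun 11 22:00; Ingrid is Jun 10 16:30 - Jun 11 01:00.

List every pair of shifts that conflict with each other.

Check each pair: they overlap iff neither finishes before the other starts.
Sorted by start: Yusuf, Ingrid, Declan, Dmitri, Ravi, Tariq.
Ingrid starts after Yusuf ends — done with Yusuf.
Declan starts after Ingrid ends — done with Ingrid.
Dmitri starts before Declan ends → Declan and Dmitri overlap.
Ravi starts before Declan ends → Declan and Ravi overlap.
Tariq starts after Declan ends.
Ravi starts before Dmitri ends → Dmitri and Ravi overlap.
Tariq starts after Dmitri ends.
Tariq starts before Ravi ends → Ravi and Tariq overlap.

Declan & Dmitri, Declan & Ravi, Dmitri & Ravi, Ravi & Tariq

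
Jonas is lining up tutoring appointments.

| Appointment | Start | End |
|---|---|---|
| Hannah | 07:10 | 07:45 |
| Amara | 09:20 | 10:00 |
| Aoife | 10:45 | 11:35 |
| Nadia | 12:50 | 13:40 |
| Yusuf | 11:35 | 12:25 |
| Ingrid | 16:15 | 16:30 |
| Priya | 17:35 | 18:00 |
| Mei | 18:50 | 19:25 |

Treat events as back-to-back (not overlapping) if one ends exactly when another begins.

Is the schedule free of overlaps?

Yes

Two intervals overlap when each starts before the other ends.
Sorted by start: Hannah, Amara, Aoife, Yusuf, Nadia, Ingrid, Priya, Mei.
Amara starts after Hannah ends; Hannah is clear from here.
Aoife starts after Amara ends; Amara is clear from here.
Yusuf starts exactly when Aoife ends (back-to-back, no overlap); Aoife is clear from here.
Nadia starts after Yusuf ends; Yusuf is clear from here.
Ingrid starts after Nadia ends; Nadia is clear from here.
Priya starts after Ingrid ends; Ingrid is clear from here.
Mei starts after Priya ends.
Every pair is clear; the schedule has no overlaps.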